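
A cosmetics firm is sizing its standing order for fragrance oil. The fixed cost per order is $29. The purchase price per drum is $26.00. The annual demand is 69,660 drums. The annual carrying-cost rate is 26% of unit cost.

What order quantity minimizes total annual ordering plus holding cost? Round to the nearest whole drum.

Holding cost per drum per year: H = 26% × $26 = $6.7600
2DS/H = 2·69,660·29/6.76 = 597,674.56
EOQ = √597,674.56 ≈ 773.09

773 drums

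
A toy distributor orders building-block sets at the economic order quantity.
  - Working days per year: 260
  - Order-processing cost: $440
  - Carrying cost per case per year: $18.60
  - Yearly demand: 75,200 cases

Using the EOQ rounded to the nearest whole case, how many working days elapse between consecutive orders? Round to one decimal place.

6.5 days

Optimal lot size Q* = (2 × 75,200 × $440 / $18.6)^½ ≈ 1,886.23 → Q = 1,886 cases
T = Q/D × 260 days = 1,886/75,200 × 260 = 6.521 days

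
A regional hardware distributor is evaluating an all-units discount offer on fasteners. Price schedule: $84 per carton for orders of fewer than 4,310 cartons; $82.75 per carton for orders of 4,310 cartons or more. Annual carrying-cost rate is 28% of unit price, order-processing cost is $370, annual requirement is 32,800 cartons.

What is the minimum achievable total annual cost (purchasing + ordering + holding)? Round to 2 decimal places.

H₁ = 28%×$84 = $23.5200;  H₂ = 28%×$82.75 = $23.1700
EOQ₁ = √(2×32,800×370/23.5200) = 1,015.86  (< 4,310, feasible at tier 1)
EOQ₂ = √(2×32,800×370/23.1700) = 1,023.50  (< 4,310 → use Q = 4,310 at tier-2 price)
TC(tier 1 (EOQ₁), Q≈1,015.9) = $2,779,093.04
TC(tier 2, Q≈4,310.0) = $2,766,947.13
Minimum at tier 2: $2,766,947.13

$2,766,947.13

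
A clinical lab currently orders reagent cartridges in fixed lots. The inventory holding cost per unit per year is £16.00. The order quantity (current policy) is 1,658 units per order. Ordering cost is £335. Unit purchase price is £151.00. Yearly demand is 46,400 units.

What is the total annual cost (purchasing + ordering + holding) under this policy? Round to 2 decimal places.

Orders/yr = 46,400/1,658 = 27.986; ordering cost = 27.986 × £335 = £9,375.15
Average inventory = 1,658/2 = 829; holding cost = 829 × £16 = £13,264.00
Purchase cost = D·C = 46,400 × 151 = £7,006,400.00
Total = £9,375.15 + £13,264.00 + £7,006,400.00 = £7,029,039.15

£7,029,039.15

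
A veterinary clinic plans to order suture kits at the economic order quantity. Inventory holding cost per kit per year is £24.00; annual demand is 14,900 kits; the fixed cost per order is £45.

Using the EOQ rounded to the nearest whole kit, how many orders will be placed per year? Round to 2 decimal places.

Q* = √(2·D·S / H) = √(2·14,900·45 / 24) = √55,875.0 ≈ 236.38 → Q = 236
Orders per year = D/Q = 14,900 / 236 = 63.136

63.14 orders per year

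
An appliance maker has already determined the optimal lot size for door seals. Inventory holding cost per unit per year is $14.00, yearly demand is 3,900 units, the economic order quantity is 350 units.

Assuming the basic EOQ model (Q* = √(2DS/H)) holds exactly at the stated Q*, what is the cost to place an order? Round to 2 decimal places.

$219.87

Since Q* = (2DS/H)^½, squaring gives Q*²·H = 2DS.
S = Q²H / (2D) = 350² × 14 / (2 × 3,900) = 219.8718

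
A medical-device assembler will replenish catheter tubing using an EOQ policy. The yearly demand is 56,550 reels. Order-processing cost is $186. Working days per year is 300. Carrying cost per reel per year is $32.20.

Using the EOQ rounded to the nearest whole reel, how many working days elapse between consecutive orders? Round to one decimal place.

4.3 days

Q* = √(2·D·S / H) = √(2·56,550·186 / 32.2) = √653,310.6 ≈ 808.28 → Q = 808 reels
Days between orders = 300 / (D/Q) = 300 / 69.988 ≈ 4.286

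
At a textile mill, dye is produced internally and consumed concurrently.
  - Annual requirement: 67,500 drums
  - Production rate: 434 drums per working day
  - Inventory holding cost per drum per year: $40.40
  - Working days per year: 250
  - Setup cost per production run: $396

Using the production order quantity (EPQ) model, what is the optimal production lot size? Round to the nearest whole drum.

Daily demand d = 67,500/250 = 270.000; p = 434; 1 − d/p = 0.37788
EPQ = √(2DS / (H(1 − d/p)))
    = √(2 × 67,500 × 396 / (40.4 × 0.37788)) ≈ 1,871.31

1,871 drums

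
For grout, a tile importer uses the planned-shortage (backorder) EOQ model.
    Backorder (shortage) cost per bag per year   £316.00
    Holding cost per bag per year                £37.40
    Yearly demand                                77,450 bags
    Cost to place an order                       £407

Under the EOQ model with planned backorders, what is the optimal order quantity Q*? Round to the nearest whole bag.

Basic EOQ = √(2·77,450·407/37.4) = 1,298.336
Backorder adjustment √((H+b)/b) = √((37.4+316)/316) = 1.0575
Q* = 1,298.336 × 1.0575 ≈ 1,373.02

1,373 bags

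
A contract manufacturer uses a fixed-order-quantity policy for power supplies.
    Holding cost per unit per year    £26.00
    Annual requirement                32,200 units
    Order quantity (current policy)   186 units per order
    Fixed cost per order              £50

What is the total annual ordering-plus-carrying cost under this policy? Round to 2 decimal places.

Ordering: D/Q × S = 32,200/186 × £50 = £8,655.91
Holding:  Q/2 × H = 186/2 × £26 = £2,418.00
Total = £8,655.91 + £2,418.00 = £11,073.91

£11,073.91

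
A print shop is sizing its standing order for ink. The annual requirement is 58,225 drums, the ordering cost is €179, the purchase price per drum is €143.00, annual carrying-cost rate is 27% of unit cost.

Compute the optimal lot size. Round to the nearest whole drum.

Carrying cost H = €143 × 27% = €38.6100/drum/yr
EOQ = √(2DS/H) = √(2 × 58,225 × 179 / 38.61)
    = √(539,874.38) ≈ 734.76

735 drums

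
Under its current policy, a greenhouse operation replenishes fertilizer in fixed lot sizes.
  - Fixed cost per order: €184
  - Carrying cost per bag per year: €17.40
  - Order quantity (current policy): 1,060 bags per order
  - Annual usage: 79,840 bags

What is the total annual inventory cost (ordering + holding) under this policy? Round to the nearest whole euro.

€23,081

Annual ordering cost = (D/Q)·S = (79,840/1,060) × 184 = €13,859.02
Annual holding cost  = (Q/2)·H = (1,060/2) × 17.4 = €9,222.00
Total = €13,859.02 + €9,222.00 = €23,081.02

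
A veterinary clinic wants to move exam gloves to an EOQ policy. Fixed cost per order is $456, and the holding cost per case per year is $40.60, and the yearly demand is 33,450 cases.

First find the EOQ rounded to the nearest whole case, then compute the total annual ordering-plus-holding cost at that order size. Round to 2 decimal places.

$35,193.18

2DS/H = 2·33,450·456/40.6 = 751,389.16
EOQ = √751,389.16 ≈ 866.83 → Q = 867 cases
Annual ordering cost = (D/Q)·S = (33,450/867) × 456 = $17,593.08
Annual holding cost  = (Q/2)·H = (867/2) × 40.6 = $17,600.10
Total = $17,593.08 + $17,600.10 = $35,193.18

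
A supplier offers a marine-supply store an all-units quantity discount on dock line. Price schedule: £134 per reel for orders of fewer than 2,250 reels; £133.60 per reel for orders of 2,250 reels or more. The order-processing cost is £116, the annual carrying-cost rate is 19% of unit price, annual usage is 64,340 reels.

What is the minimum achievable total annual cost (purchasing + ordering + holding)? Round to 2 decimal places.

£8,627,698.08

H₁ = 19%×£134 = £25.4600;  H₂ = 19%×£133.60 = £25.3840
EOQ₁ = √(2×64,340×116/25.4600) = 765.69  (< 2,250, feasible at tier 1)
EOQ₂ = √(2×64,340×116/25.3840) = 766.84  (< 2,250 → use Q = 2,250 at tier-2 price)
TC(tier 1 (EOQ₁), Q≈765.7) = £8,641,054.57
TC(tier 2, Q≈2,250.0) = £8,627,698.08
Minimum at tier 2: £8,627,698.08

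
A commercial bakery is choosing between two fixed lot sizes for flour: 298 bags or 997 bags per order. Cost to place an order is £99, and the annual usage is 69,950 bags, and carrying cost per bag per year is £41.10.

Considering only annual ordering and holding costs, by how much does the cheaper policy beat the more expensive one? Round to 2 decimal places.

£1,928.09

For each Q, cost = (D/Q)·S + (Q/2)·H.
TC(298) = (69,950/298)×99 + (298/2)×41.1 = £29,362.32
TC(997) = (69,950/997)×99 + (997/2)×41.1 = £27,434.24
|ΔTC| = |£29,362.32 − £27,434.24| = £1,928.09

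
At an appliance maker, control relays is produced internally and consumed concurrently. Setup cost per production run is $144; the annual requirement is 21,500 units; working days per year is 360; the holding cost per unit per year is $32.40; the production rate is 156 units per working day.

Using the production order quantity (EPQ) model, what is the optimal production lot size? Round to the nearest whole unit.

556 units

Daily demand d = 21,500/360 = 59.722; p = 156; 1 − d/p = 0.61717
EPQ = √(2DS / (H(1 − d/p)))
    = √(2 × 21,500 × 144 / (32.4 × 0.61717)) ≈ 556.47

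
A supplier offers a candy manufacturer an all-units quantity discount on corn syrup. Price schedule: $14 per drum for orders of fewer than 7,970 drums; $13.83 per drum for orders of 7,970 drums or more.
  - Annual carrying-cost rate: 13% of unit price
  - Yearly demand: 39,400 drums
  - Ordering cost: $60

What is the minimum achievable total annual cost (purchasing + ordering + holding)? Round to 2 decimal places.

$552,363.24

H₁ = 13%×$14 = $1.8200;  H₂ = 13%×$13.83 = $1.7979
EOQ₁ = √(2×39,400×60/1.8200) = 1,611.77  (< 7,970, feasible at tier 1)
EOQ₂ = √(2×39,400×60/1.7979) = 1,621.65  (< 7,970 → use Q = 7,970 at tier-2 price)
TC(tier 1 (EOQ₁), Q≈1,611.8) = $554,533.42
TC(tier 2, Q≈7,970.0) = $552,363.24
Minimum at tier 2: $552,363.24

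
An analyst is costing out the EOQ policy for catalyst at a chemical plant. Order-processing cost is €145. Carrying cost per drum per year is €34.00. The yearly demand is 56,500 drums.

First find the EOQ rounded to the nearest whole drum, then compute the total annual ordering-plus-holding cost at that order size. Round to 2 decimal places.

€23,602.76

Q* = √(2·D·S / H) = √(2·56,500·145 / 34) = √481,911.8 ≈ 694.20 → Q = 694 drums
Ordering: D/Q × S = 56,500/694 × €145 = €11,804.76
Holding:  Q/2 × H = 694/2 × €34 = €11,798.00
Total = €11,804.76 + €11,798.00 = €23,602.76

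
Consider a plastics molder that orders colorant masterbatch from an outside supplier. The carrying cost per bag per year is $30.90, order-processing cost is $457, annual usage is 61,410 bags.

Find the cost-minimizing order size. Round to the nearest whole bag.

1,348 bags

2DS/H = 2·61,410·457/30.9 = 1,816,464.08
EOQ = √1,816,464.08 ≈ 1,347.76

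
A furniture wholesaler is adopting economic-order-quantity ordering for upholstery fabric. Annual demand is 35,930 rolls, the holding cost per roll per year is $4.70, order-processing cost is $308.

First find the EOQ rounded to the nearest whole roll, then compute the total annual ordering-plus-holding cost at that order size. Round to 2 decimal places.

Optimal lot size Q* = (2 × 35,930 × $308 / $4.7)^½ ≈ 2,170.05 → Q = 2,170 rolls
Ordering: D/Q × S = 35,930/2,170 × $308 = $5,099.74
Holding:  Q/2 × H = 2,170/2 × $4.7 = $5,099.50
Total = $5,099.74 + $5,099.50 = $10,199.24

$10,199.24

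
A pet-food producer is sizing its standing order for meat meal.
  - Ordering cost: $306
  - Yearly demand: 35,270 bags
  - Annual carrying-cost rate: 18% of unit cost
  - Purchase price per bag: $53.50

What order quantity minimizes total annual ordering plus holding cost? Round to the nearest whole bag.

1,497 bags

H = i·C = 0.18 × $53.5 = $9.6300 per bag-year
Optimal lot size Q* = (2 × 35,270 × $306 / $9.63)^½ ≈ 1,497.15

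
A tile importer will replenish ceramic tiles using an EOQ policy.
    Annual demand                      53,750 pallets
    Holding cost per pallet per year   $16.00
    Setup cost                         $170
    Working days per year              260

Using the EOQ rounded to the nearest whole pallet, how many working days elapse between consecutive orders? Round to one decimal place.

2DS/H = 2·53,750·170/16 = 1,142,187.50
EOQ = √1,142,187.50 ≈ 1,068.73 → Q = 1,069 pallets
Cycle time = (working days × Q)/D = (260 × 1,069) / 53,750 = 5.171 days

5.2 days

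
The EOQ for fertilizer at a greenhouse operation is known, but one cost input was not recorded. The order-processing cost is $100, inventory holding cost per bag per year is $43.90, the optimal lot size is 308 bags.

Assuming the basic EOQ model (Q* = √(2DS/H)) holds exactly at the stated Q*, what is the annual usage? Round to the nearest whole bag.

From Q* = √(2DS/H) ⇒ Q*² = 2DS/H.
D = Q²H / (2S) = 308² × 43.9 / (2 × 100) = 20,822.65

20,823 bags per year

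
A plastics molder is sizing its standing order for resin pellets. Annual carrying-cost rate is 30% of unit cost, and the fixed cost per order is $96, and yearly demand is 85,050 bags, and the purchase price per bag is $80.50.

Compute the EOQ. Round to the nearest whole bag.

822 bags

Holding cost per bag per year: H = 30% × $80.5 = $24.1500
Optimal lot size Q* = (2 × 85,050 × $96 / $24.15)^½ ≈ 822.30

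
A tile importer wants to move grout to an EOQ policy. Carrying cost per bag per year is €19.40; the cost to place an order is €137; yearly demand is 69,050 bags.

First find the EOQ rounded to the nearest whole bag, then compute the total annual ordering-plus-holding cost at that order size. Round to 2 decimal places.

€19,158.35

2DS/H = 2·69,050·137/19.4 = 975,242.27
EOQ = √975,242.27 ≈ 987.54 → Q = 988 bags
Ordering: D/Q × S = 69,050/988 × €137 = €9,574.75
Holding:  Q/2 × H = 988/2 × €19.4 = €9,583.60
Total = €9,574.75 + €9,583.60 = €19,158.35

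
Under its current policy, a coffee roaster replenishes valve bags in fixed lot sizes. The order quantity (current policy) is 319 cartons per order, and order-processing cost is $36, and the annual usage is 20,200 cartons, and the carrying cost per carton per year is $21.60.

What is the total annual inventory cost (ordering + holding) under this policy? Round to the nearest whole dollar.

$5,725

Orders/yr = 20,200/319 = 63.323; ordering cost = 63.323 × $36 = $2,279.62
Average inventory = 319/2 = 159.5; holding cost = 159.5 × $21.6 = $3,445.20
Total = $2,279.62 + $3,445.20 = $5,724.82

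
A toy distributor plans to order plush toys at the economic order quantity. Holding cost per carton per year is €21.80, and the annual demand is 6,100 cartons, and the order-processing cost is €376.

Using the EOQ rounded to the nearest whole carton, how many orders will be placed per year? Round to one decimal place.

13.3 orders per year

Q* = √(2·D·S / H) = √(2·6,100·376 / 21.8) = √210,422.0 ≈ 458.72 → Q = 459
N = D/Q = 6,100/459 ≈ 13.290 orders/yr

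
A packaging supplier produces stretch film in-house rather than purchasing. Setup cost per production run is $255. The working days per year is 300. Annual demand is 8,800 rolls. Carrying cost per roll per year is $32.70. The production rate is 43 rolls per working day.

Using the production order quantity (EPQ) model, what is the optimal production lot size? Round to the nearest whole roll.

d = 8,800/300 = 29.3333 rolls/day;  effective holding cost H(1 − d/p) = 32.7·(1 − 29.3333/43) = 10.39302
Q* = √(2DS / H_eff) = √(2·8,800·255 / 10.39302) ≈ 657.14

657 rolls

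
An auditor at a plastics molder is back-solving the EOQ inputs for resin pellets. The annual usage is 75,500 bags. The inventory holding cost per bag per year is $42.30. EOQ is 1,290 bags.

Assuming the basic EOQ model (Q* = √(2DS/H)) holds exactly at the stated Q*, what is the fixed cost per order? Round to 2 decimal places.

$466.17

Since Q* = (2DS/H)^½, squaring gives Q*²·H = 2DS.
S = Q²H / (2D) = 1,290² × 42.3 / (2 × 75,500) = 466.1684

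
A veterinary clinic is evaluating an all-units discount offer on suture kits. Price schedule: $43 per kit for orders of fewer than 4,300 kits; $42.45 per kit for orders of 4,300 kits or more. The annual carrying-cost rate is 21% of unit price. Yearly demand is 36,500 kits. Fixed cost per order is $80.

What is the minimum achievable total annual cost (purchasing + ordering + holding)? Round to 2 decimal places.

$1,569,270.24

H₁ = 21%×$43 = $9.0300;  H₂ = 21%×$42.45 = $8.9145
EOQ₁ = √(2×36,500×80/9.0300) = 804.20  (< 4,300, feasible at tier 1)
EOQ₂ = √(2×36,500×80/8.9145) = 809.39  (< 4,300 → use Q = 4,300 at tier-2 price)
TC(tier 1 (EOQ₁), Q≈804.2) = $1,576,761.90
TC(tier 2, Q≈4,300.0) = $1,569,270.24
Minimum at tier 2: $1,569,270.24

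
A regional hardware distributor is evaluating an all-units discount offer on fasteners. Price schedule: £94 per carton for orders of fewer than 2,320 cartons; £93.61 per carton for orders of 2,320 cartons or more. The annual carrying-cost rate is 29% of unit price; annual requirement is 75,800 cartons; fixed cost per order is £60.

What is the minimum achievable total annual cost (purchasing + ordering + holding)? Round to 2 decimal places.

H₁ = 29%×£94 = £27.2600;  H₂ = 29%×£93.61 = £27.1469
EOQ₁ = √(2×75,800×60/27.2600) = 577.65  (< 2,320, feasible at tier 1)
EOQ₂ = √(2×75,800×60/27.1469) = 578.85  (< 2,320 → use Q = 2,320 at tier-2 price)
TC(tier 1 (EOQ₁), Q≈577.6) = £7,140,946.65
TC(tier 2, Q≈2,320.0) = £7,129,088.75
Minimum at tier 2: £7,129,088.75

£7,129,088.75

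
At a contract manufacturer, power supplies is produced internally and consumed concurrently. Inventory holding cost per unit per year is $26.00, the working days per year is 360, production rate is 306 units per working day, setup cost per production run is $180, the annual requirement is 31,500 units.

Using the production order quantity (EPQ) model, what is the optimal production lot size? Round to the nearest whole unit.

782 units

d = 31,500/360 = 87.5000 units/day;  effective holding cost H(1 − d/p) = 26·(1 − 87.5000/306) = 18.56536
Q* = √(2DS / H_eff) = √(2·31,500·180 / 18.56536) ≈ 781.55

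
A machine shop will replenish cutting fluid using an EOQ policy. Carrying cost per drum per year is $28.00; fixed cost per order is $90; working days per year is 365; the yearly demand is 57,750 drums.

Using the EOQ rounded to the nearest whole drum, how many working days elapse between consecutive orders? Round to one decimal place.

3.8 days

EOQ = √(2DS/H) = √(2 × 57,750 × 90 / 28)
    = √(371,250.00) ≈ 609.30 → Q = 609 drums
Cycle time = (working days × Q)/D = (365 × 609) / 57,750 = 3.849 days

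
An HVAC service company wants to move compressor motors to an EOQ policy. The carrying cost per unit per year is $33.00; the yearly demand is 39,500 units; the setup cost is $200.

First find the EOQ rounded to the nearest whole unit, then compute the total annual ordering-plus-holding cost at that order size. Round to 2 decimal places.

EOQ = √(2DS/H) = √(2 × 39,500 × 200 / 33)
    = √(478,787.88) ≈ 691.94 → Q = 692 units
Ordering: D/Q × S = 39,500/692 × $200 = $11,416.18
Holding:  Q/2 × H = 692/2 × $33 = $11,418.00
Total = $11,416.18 + $11,418.00 = $22,834.18

$22,834.18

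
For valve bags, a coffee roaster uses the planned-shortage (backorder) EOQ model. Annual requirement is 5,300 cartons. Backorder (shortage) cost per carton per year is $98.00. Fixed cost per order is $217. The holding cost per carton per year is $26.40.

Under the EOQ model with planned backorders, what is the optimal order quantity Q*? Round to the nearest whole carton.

Q* = √(2DS/H) · √((H + b)/b)
   = √(2 × 5,300 × 217 / 26.4) · √((26.4 + 98) / 98)
   = 295.176 × 1.1267 ≈ 332.57

333 cartons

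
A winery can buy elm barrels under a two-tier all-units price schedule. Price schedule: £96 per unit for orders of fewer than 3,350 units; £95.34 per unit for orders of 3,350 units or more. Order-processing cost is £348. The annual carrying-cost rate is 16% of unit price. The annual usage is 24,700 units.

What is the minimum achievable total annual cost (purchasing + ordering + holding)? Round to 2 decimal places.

£2,383,014.97

H₁ = 16%×£96 = £15.3600;  H₂ = 16%×£95.34 = £15.2544
EOQ₁ = √(2×24,700×348/15.3600) = 1,057.93  (< 3,350, feasible at tier 1)
EOQ₂ = √(2×24,700×348/15.2544) = 1,061.59  (< 3,350 → use Q = 3,350 at tier-2 price)
TC(tier 1 (EOQ₁), Q≈1,057.9) = £2,387,449.83
TC(tier 2, Q≈3,350.0) = £2,383,014.97
Minimum at tier 2: £2,383,014.97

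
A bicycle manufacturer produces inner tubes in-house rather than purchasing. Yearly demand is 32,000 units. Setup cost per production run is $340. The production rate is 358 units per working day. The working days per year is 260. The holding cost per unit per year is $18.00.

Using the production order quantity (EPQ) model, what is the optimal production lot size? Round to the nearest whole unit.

d = 32,000/260 = 123.0769 units/day;  effective holding cost H(1 − d/p) = 18·(1 − 123.0769/358) = 11.81177
Q* = √(2DS / H_eff) = √(2·32,000·340 / 11.81177) ≈ 1,357.29

1,357 units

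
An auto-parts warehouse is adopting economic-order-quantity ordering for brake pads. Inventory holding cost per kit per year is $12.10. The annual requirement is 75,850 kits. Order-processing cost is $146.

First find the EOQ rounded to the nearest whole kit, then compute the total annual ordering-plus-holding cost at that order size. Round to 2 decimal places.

$16,370.50

2DS/H = 2·75,850·146/12.1 = 1,830,429.75
EOQ = √1,830,429.75 ≈ 1,352.93 → Q = 1,353 kits
Orders/yr = 75,850/1,353 = 56.061; ordering cost = 56.061 × $146 = $8,184.85
Average inventory = 1,353/2 = 676.5; holding cost = 676.5 × $12.1 = $8,185.65
Total = $8,184.85 + $8,185.65 = $16,370.50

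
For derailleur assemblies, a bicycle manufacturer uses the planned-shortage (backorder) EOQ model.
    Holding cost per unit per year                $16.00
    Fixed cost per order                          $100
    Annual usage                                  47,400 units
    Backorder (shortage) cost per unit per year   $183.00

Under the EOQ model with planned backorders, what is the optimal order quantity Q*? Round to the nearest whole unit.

803 units

Q* = √(2DS/H) · √((H + b)/b)
   = √(2 × 47,400 × 100 / 16) · √((16 + 183) / 183)
   = 769.740 × 1.0428 ≈ 802.69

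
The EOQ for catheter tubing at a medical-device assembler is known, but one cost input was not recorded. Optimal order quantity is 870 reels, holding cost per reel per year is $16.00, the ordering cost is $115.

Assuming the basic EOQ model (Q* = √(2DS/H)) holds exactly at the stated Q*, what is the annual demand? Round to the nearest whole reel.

52,654 reels per year

Since Q* = (2DS/H)^½, squaring gives Q*²·H = 2DS.
D = Q²H / (2S) = 870² × 16 / (2 × 115) = 52,653.91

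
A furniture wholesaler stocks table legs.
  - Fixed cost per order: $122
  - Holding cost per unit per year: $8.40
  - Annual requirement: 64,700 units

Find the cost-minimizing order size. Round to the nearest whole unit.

1,371 units

Optimal lot size Q* = (2 × 64,700 × $122 / $8.4)^½ ≈ 1,370.91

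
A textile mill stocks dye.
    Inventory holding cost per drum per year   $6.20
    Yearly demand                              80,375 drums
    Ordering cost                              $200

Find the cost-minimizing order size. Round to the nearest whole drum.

2,277 drums

Optimal lot size Q* = (2 × 80,375 × $200 / $6.2)^½ ≈ 2,277.17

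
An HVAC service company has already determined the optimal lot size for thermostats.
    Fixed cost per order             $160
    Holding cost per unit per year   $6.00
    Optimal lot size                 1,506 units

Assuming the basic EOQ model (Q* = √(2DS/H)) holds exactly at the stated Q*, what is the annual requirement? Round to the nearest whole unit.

42,526 units per year

Since Q* = (2DS/H)^½, squaring gives Q*²·H = 2DS.
D = Q²H / (2S) = 1,506² × 6 / (2 × 160) = 42,525.68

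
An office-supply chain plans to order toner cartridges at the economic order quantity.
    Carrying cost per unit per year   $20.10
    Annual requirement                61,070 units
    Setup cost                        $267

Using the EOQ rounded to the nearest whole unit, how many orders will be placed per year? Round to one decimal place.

Optimal lot size Q* = (2 × 61,070 × $267 / $20.1)^½ ≈ 1,273.76 → Q = 1,274
Orders per year = D/Q = 61,070 / 1,274 = 47.936

47.9 orders per year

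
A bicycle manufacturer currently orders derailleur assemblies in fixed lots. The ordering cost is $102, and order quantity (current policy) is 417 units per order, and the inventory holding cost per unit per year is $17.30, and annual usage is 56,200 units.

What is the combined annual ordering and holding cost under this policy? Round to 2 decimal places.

$17,353.81

Orders/yr = 56,200/417 = 134.772; ordering cost = 134.772 × $102 = $13,746.76
Average inventory = 417/2 = 208.5; holding cost = 208.5 × $17.3 = $3,607.05
Total = $13,746.76 + $3,607.05 = $17,353.81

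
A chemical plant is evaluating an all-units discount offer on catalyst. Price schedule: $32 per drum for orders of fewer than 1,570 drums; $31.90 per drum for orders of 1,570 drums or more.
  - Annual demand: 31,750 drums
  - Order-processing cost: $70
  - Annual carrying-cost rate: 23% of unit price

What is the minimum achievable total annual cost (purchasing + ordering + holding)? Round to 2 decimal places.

H₁ = 23%×$32 = $7.3600;  H₂ = 23%×$31.90 = $7.3370
EOQ₁ = √(2×31,750×70/7.3600) = 777.14  (< 1,570, feasible at tier 1)
EOQ₂ = √(2×31,750×70/7.3370) = 778.35  (< 1,570 → use Q = 1,570 at tier-2 price)
TC(tier 1 (EOQ₁), Q≈777.1) = $1,021,719.72
TC(tier 2, Q≈1,570.0) = $1,020,000.15
Minimum at tier 2: $1,020,000.15

$1,020,000.15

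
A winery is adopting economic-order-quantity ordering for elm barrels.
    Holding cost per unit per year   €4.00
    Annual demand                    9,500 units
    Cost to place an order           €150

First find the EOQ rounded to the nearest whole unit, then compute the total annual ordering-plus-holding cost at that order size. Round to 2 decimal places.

€3,376.39

Optimal lot size Q* = (2 × 9,500 × €150 / €4)^½ ≈ 844.10 → Q = 844 units
Annual ordering cost = (D/Q)·S = (9,500/844) × 150 = €1,688.39
Annual holding cost  = (Q/2)·H = (844/2) × 4 = €1,688.00
Total = €1,688.39 + €1,688.00 = €3,376.39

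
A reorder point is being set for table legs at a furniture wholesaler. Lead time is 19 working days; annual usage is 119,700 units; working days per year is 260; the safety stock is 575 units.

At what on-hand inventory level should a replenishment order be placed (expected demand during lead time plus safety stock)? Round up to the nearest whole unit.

9,323 units

Daily demand d = 119,700 / 260 = 460.385 units/day
Demand during lead time = 460.385 × 19 = 8,747.31
Reorder point = 8,747.31 + 575 = 9,322.31 → round up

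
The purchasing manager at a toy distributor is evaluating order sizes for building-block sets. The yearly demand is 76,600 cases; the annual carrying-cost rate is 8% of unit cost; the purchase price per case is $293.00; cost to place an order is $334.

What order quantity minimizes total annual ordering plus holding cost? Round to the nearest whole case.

1,477 cases

H = i·C = 0.08 × $293 = $23.4400 per case-year
Q* = √(2·D·S / H) = √(2·76,600·334 / 23.44) = √2,182,969.3 ≈ 1,477.49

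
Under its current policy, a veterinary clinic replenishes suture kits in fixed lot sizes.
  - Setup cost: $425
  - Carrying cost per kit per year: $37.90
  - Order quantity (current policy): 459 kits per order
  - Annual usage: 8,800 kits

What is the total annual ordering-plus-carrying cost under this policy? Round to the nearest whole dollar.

Annual ordering cost = (D/Q)·S = (8,800/459) × 425 = $8,148.15
Annual holding cost  = (Q/2)·H = (459/2) × 37.9 = $8,698.05
Total = $8,148.15 + $8,698.05 = $16,846.20

$16,846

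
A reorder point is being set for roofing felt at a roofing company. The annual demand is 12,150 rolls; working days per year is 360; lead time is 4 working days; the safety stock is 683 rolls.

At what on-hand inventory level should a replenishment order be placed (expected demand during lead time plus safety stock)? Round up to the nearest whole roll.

818 rolls

Daily demand d = 12,150 / 360 = 33.750 rolls/day
Demand during lead time = 33.750 × 4 = 135.00
Reorder point = 135.00 + 683 = 818.00 → round up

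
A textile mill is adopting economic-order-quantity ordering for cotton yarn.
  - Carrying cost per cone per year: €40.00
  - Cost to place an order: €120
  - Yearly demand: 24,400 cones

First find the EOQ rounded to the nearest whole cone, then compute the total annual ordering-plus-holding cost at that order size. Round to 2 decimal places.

€15,304.91

2DS/H = 2·24,400·120/40 = 146,400.00
EOQ = √146,400.00 ≈ 382.62 → Q = 383 cones
Orders/yr = 24,400/383 = 63.708; ordering cost = 63.708 × €120 = €7,644.91
Average inventory = 383/2 = 191.5; holding cost = 191.5 × €40 = €7,660.00
Total = €7,644.91 + €7,660.00 = €15,304.91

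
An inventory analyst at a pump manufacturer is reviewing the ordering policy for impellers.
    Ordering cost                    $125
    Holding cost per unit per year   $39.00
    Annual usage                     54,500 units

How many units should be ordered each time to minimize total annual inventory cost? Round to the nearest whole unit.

EOQ = √(2DS/H) = √(2 × 54,500 × 125 / 39)
    = √(349,358.97) ≈ 591.07

591 units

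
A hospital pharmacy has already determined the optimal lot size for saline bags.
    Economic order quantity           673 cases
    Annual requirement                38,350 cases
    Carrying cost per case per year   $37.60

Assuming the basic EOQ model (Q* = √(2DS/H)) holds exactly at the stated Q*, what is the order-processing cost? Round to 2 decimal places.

$222.04

EOQ relation: Q² = 2DS/H, so rearrange for the unknown.
S = Q²H / (2D) = 673² × 37.6 / (2 × 38,350) = 222.0356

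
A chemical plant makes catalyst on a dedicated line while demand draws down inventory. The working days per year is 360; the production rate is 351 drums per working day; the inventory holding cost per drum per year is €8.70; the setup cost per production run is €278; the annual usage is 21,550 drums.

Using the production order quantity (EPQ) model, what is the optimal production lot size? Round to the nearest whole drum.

1,289 drums

d = 21,550/360 = 59.8611 drums/day;  effective holding cost H(1 − d/p) = 8.7·(1 − 59.8611/351) = 7.21626
Q* = √(2DS / H_eff) = √(2·21,550·278 / 7.21626) ≈ 1,288.56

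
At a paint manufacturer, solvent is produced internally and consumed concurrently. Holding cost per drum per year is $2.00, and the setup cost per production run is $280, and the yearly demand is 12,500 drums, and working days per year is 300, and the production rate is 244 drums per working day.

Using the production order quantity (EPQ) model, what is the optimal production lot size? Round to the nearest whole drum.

d = 12,500/300 = 41.6667 drums/day;  effective holding cost H(1 − d/p) = 2·(1 − 41.6667/244) = 1.65847
Q* = √(2DS / H_eff) = √(2·12,500·280 / 1.65847) ≈ 2,054.45

2,054 drums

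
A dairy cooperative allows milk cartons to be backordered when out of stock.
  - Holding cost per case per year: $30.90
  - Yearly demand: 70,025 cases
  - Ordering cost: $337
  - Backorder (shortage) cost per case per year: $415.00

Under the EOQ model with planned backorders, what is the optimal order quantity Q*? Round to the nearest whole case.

Q* = √(2DS/H) · √((H + b)/b)
   = √(2 × 70,025 × 337 / 30.9) · √((30.9 + 415) / 415)
   = 1,235.883 × 1.0366 ≈ 1,281.07

1,281 cases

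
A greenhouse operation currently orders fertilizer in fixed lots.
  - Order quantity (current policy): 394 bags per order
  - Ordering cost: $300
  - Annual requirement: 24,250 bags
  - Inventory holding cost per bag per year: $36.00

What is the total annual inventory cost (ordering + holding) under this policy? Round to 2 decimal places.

Annual ordering cost = (D/Q)·S = (24,250/394) × 300 = $18,464.47
Annual holding cost  = (Q/2)·H = (394/2) × 36 = $7,092.00
Total = $18,464.47 + $7,092.00 = $25,556.47

$25,556.47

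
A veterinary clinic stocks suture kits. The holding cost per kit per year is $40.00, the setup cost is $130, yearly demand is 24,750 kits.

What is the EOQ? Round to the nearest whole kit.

401 kits

2DS/H = 2·24,750·130/40 = 160,875.00
EOQ = √160,875.00 ≈ 401.09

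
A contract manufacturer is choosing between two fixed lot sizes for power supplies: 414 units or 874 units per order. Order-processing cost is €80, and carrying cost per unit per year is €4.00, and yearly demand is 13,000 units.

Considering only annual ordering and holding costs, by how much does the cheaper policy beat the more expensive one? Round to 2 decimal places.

TC(Q) = (D/Q)S + (Q/2)H
TC(414) = (13,000/414)×80 + (414/2)×4 = €3,340.08
TC(874) = (13,000/874)×80 + (874/2)×4 = €2,937.93
|ΔTC| = |€3,340.08 − €2,937.93| = €402.15

€402.15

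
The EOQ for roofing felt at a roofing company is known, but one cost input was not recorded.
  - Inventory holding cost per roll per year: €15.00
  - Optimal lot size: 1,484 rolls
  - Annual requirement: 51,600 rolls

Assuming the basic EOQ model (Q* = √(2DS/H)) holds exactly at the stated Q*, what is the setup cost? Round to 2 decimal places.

€320.10

From Q* = √(2DS/H) ⇒ Q*² = 2DS/H.
S = Q²H / (2D) = 1,484² × 15 / (2 × 51,600) = 320.0953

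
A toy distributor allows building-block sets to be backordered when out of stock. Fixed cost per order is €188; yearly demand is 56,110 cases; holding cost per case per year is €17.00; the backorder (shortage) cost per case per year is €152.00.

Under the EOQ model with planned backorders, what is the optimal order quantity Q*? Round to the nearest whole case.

1,175 cases

Q* = √(2DS/H) · √((H + b)/b)
   = √(2 × 56,110 × 188 / 17) · √((17 + 152) / 152)
   = 1,114.011 × 1.0544 ≈ 1,174.66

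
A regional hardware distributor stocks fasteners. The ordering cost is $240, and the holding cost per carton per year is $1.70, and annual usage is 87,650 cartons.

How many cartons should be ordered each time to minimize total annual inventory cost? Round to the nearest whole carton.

Q* = √(2·D·S / H) = √(2·87,650·240 / 1.7) = √24,748,235.3 ≈ 4,974.76

4,975 cartons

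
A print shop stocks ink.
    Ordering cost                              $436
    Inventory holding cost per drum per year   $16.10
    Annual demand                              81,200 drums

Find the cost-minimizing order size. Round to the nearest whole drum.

2DS/H = 2·81,200·436/16.1 = 4,397,913.04
EOQ = √4,397,913.04 ≈ 2,097.12

2,097 drums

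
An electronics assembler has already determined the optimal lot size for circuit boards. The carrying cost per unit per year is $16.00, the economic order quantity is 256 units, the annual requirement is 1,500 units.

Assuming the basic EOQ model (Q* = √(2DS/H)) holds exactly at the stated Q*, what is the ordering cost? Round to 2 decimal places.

EOQ relation: Q² = 2DS/H, so rearrange for the unknown.
S = Q²H / (2D) = 256² × 16 / (2 × 1,500) = 349.5253

$349.53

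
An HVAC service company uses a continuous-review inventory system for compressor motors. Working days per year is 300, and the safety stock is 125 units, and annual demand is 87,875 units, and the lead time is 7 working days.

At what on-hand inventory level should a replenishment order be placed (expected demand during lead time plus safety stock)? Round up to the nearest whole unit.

2,176 units

Daily demand d = 87,875 / 300 = 292.917 units/day
Demand during lead time = 292.917 × 7 = 2,050.42
Reorder point = 2,050.42 + 125 = 2,175.42 → round up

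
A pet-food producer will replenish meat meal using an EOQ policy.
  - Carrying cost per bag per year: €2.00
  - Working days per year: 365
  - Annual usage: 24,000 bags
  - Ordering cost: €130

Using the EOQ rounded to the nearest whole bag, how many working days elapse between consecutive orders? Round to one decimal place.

EOQ = √(2DS/H) = √(2 × 24,000 × 130 / 2)
    = √(3,120,000.00) ≈ 1,766.35 → Q = 1,766 bags
Days between orders = 365 / (D/Q) = 365 / 13.590 ≈ 26.858

26.9 days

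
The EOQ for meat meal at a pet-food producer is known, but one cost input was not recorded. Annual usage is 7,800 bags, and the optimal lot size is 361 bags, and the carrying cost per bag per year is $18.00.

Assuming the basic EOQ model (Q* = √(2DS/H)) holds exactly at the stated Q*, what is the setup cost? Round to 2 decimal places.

$150.37

EOQ relation: Q² = 2DS/H, so rearrange for the unknown.
S = Q²H / (2D) = 361² × 18 / (2 × 7,800) = 150.3704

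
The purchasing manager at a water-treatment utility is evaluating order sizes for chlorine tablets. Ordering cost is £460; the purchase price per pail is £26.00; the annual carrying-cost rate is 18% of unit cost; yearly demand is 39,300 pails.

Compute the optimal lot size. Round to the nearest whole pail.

Holding cost per pail per year: H = 18% × £26 = £4.6800
EOQ = √(2DS/H) = √(2 × 39,300 × 460 / 4.68)
    = √(7,725,641.03) ≈ 2,779.50

2,780 pails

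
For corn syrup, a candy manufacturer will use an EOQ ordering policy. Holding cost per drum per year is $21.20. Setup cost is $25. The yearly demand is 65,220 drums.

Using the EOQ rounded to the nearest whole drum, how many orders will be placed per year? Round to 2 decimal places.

Q* = √(2·D·S / H) = √(2·65,220·25 / 21.2) = √153,820.8 ≈ 392.20 → Q = 392
N = D/Q = 65,220/392 ≈ 166.378 orders/yr

166.38 orders per year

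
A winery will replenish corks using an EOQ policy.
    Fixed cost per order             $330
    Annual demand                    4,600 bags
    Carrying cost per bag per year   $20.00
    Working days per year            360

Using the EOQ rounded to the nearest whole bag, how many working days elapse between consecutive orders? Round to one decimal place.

30.5 days

2DS/H = 2·4,600·330/20 = 151,800.00
EOQ = √151,800.00 ≈ 389.62 → Q = 390 bags
Days between orders = 360 / (D/Q) = 360 / 11.795 ≈ 30.522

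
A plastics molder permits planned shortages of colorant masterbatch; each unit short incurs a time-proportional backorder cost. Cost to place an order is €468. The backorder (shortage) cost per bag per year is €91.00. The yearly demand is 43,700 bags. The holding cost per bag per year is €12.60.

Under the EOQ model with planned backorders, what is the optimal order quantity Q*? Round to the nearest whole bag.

1,922 bags

Q* = √(2DS/H) · √((H + b)/b)
   = √(2 × 43,700 × 468 / 12.6) · √((12.6 + 91) / 91)
   = 1,801.745 × 1.0670 ≈ 1,922.44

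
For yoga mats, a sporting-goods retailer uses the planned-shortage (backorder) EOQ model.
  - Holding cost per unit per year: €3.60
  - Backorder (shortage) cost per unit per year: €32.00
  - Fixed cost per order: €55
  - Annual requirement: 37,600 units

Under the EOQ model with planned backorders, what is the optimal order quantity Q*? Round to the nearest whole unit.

1,131 units

Basic EOQ = √(2·37,600·55/3.6) = 1,071.862
Backorder adjustment √((H+b)/b) = √((3.6+32)/32) = 1.0548
Q* = 1,071.862 × 1.0548 ≈ 1,130.55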